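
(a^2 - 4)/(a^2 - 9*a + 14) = (a + 2)/(a - 7)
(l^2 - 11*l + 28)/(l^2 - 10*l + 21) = (l - 4)/(l - 3)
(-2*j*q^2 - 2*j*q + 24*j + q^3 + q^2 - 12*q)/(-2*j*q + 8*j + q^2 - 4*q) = (q^2 + q - 12)/(q - 4)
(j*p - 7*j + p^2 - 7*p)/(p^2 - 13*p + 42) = (j + p)/(p - 6)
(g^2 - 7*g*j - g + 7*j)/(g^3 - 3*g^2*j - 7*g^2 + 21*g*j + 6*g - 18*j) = (g - 7*j)/(g^2 - 3*g*j - 6*g + 18*j)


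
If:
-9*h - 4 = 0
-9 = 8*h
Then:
No Solution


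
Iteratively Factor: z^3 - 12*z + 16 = (z - 2)*(z^2 + 2*z - 8) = (z - 2)^2*(z + 4)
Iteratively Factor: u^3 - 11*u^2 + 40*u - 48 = (u - 4)*(u^2 - 7*u + 12) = (u - 4)*(u - 3)*(u - 4)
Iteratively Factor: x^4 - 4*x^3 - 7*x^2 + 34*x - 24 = (x - 4)*(x^3 - 7*x + 6) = (x - 4)*(x - 2)*(x^2 + 2*x - 3) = (x - 4)*(x - 2)*(x - 1)*(x + 3)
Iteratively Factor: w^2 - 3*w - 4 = (w + 1)*(w - 4)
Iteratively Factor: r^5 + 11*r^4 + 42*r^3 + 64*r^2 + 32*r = (r + 1)*(r^4 + 10*r^3 + 32*r^2 + 32*r) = (r + 1)*(r + 2)*(r^3 + 8*r^2 + 16*r) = r*(r + 1)*(r + 2)*(r^2 + 8*r + 16) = r*(r + 1)*(r + 2)*(r + 4)*(r + 4)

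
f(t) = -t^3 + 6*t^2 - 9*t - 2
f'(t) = -3*t^2 + 12*t - 9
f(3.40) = -2.54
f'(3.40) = -2.88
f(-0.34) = 1.79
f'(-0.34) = -13.43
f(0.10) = -2.84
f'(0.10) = -7.83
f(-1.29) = 21.74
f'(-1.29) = -29.47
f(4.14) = -7.38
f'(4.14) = -10.74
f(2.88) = -2.04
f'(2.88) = 0.68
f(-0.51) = 4.28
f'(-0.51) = -15.90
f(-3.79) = 172.73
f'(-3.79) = -97.57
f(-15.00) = 4858.00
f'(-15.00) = -864.00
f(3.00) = -2.00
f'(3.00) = 0.00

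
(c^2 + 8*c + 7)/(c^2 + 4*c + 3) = (c + 7)/(c + 3)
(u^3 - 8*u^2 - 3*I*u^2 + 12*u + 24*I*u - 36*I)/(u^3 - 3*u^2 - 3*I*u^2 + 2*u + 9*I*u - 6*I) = (u - 6)/(u - 1)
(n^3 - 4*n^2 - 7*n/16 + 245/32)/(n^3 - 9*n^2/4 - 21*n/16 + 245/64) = 2*(2*n - 7)/(4*n - 7)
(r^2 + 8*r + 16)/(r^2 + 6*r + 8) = (r + 4)/(r + 2)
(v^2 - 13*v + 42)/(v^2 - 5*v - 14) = (v - 6)/(v + 2)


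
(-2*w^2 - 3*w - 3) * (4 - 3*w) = 6*w^3 + w^2 - 3*w - 12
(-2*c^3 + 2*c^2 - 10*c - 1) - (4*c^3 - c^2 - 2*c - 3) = -6*c^3 + 3*c^2 - 8*c + 2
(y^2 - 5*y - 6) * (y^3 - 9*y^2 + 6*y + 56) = y^5 - 14*y^4 + 45*y^3 + 80*y^2 - 316*y - 336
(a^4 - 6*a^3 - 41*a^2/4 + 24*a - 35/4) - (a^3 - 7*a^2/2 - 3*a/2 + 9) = a^4 - 7*a^3 - 27*a^2/4 + 51*a/2 - 71/4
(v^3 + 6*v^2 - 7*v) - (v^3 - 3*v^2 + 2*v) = 9*v^2 - 9*v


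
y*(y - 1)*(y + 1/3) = y^3 - 2*y^2/3 - y/3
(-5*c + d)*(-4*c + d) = 20*c^2 - 9*c*d + d^2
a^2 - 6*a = a*(a - 6)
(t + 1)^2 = t^2 + 2*t + 1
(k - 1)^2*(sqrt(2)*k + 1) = sqrt(2)*k^3 - 2*sqrt(2)*k^2 + k^2 - 2*k + sqrt(2)*k + 1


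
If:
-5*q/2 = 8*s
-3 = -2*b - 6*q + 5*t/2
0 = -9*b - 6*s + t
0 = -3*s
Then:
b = -6/41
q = 0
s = 0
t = -54/41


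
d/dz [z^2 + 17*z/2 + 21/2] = 2*z + 17/2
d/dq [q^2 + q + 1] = 2*q + 1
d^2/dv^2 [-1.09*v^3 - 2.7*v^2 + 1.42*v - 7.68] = -6.54*v - 5.4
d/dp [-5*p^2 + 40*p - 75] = 40 - 10*p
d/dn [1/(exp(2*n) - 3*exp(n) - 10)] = (3 - 2*exp(n))*exp(n)/(-exp(2*n) + 3*exp(n) + 10)^2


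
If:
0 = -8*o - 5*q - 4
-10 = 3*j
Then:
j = -10/3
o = -5*q/8 - 1/2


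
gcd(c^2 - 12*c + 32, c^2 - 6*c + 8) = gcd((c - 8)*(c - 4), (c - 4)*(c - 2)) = c - 4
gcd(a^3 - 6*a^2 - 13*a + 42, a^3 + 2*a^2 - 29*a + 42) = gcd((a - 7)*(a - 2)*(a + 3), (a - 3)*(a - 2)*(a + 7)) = a - 2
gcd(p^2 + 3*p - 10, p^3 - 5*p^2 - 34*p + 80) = p^2 + 3*p - 10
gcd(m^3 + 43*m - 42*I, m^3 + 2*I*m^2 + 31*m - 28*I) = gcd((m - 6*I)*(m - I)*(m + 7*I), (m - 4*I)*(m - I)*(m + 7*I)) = m^2 + 6*I*m + 7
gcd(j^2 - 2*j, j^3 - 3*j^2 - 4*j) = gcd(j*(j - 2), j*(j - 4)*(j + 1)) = j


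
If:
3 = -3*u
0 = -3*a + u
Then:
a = -1/3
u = -1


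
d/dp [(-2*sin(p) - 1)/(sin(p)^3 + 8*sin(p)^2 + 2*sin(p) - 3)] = (4*sin(p)^3 + 19*sin(p)^2 + 16*sin(p) + 8)*cos(p)/(sin(p)^3 + 8*sin(p)^2 + 2*sin(p) - 3)^2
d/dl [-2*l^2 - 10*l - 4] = -4*l - 10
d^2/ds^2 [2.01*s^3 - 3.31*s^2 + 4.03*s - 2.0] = 12.06*s - 6.62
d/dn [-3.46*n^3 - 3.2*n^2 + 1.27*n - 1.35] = -10.38*n^2 - 6.4*n + 1.27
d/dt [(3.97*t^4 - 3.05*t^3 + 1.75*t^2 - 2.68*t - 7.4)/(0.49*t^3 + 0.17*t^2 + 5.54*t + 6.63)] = (1.9453*t^6 + 1.3498*t^5 + 64.6054*t^4 + 74.1168*t^3 - 39.6359*t^2 + 25.721*t + 23.2276)/(0.2401*t^6 + 0.1666*t^5 + 5.4581*t^4 + 8.381*t^3 + 32.9458*t^2 + 73.4604*t + 43.9569)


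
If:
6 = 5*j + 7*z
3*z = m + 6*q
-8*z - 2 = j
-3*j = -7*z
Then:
No Solution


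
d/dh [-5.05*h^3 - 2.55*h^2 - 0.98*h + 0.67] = -15.15*h^2 - 5.1*h - 0.98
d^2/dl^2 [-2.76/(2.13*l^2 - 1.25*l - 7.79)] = (-25.043688*l^2 + 14.697*l + 2.76*(4.26*l - 1.25)*(8.52*l - 2.5) + 91.591704)/(-2.13*l^2 + 1.25*l + 7.79)^3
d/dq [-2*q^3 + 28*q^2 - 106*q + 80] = -6*q^2 + 56*q - 106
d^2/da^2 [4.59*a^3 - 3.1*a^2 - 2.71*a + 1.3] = 27.54*a - 6.2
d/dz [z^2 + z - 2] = 2*z + 1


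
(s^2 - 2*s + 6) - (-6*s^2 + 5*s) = 7*s^2 - 7*s + 6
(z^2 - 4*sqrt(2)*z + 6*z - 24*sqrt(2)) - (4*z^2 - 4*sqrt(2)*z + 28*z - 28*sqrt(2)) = -3*z^2 - 22*z + 4*sqrt(2)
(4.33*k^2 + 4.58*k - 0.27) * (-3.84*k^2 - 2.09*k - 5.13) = -16.6272*k^4 - 26.6369*k^3 - 30.7483*k^2 - 22.9311*k + 1.3851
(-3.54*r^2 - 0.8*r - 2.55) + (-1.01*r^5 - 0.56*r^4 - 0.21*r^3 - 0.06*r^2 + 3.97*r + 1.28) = -1.01*r^5 - 0.56*r^4 - 0.21*r^3 - 3.6*r^2 + 3.17*r - 1.27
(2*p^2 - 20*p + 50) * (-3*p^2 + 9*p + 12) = -6*p^4 + 78*p^3 - 306*p^2 + 210*p + 600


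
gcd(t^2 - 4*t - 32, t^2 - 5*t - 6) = 1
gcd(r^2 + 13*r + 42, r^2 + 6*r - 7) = r + 7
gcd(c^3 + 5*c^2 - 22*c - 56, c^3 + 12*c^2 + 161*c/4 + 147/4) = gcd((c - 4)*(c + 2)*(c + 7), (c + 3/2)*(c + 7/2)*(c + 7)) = c + 7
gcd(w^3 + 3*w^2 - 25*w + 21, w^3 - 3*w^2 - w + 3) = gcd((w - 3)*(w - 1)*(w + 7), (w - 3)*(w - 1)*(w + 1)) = w^2 - 4*w + 3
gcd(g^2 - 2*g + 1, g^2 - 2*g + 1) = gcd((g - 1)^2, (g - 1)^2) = g^2 - 2*g + 1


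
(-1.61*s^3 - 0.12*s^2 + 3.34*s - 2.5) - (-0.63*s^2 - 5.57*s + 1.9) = -1.61*s^3 + 0.51*s^2 + 8.91*s - 4.4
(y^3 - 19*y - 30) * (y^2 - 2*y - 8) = y^5 - 2*y^4 - 27*y^3 + 8*y^2 + 212*y + 240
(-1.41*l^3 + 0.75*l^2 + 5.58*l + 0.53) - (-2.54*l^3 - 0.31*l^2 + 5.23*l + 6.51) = 1.13*l^3 + 1.06*l^2 + 0.35*l - 5.98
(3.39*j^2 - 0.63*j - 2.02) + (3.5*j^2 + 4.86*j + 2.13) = 6.89*j^2 + 4.23*j + 0.11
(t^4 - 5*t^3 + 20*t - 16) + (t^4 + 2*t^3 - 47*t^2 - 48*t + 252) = 2*t^4 - 3*t^3 - 47*t^2 - 28*t + 236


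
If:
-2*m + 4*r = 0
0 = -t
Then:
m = 2*r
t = 0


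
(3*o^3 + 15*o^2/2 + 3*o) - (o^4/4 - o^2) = -o^4/4 + 3*o^3 + 17*o^2/2 + 3*o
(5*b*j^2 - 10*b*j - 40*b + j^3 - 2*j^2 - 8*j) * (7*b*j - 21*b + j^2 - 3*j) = 35*b^2*j^3 - 175*b^2*j^2 - 70*b^2*j + 840*b^2 + 12*b*j^4 - 60*b*j^3 - 24*b*j^2 + 288*b*j + j^5 - 5*j^4 - 2*j^3 + 24*j^2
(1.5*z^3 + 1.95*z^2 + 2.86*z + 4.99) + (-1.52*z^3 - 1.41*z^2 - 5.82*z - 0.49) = -0.02*z^3 + 0.54*z^2 - 2.96*z + 4.5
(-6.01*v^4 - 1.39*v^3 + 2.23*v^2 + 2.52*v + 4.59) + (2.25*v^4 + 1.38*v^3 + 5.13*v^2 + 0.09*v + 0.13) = -3.76*v^4 - 0.01*v^3 + 7.36*v^2 + 2.61*v + 4.72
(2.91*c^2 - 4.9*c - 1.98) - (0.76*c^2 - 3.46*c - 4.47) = 2.15*c^2 - 1.44*c + 2.49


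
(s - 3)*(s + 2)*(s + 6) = s^3 + 5*s^2 - 12*s - 36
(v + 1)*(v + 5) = v^2 + 6*v + 5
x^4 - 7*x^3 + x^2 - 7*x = x*(x - 7)*(x - I)*(x + I)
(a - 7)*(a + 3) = a^2 - 4*a - 21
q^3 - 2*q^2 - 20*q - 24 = (q - 6)*(q + 2)^2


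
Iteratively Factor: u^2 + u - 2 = (u - 1)*(u + 2)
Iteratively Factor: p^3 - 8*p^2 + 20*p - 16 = (p - 2)*(p^2 - 6*p + 8) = (p - 2)^2*(p - 4)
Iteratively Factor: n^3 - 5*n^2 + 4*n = (n - 4)*(n^2 - n) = (n - 4)*(n - 1)*(n)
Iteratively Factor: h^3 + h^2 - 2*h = (h)*(h^2 + h - 2) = h*(h + 2)*(h - 1)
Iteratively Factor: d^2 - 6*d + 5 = (d - 1)*(d - 5)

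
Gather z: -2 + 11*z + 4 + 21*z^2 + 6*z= 21*z^2 + 17*z + 2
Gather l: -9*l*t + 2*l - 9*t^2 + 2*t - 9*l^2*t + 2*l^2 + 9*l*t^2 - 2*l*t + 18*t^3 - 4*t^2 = l^2*(2 - 9*t) + l*(9*t^2 - 11*t + 2) + 18*t^3 - 13*t^2 + 2*t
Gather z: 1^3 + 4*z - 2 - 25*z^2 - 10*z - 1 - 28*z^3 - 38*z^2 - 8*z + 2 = -28*z^3 - 63*z^2 - 14*z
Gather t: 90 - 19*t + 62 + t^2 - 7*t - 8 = t^2 - 26*t + 144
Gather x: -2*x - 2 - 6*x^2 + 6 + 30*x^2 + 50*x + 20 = 24*x^2 + 48*x + 24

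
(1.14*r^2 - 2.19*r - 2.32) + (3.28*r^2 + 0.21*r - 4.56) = 4.42*r^2 - 1.98*r - 6.88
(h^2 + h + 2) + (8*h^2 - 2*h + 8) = 9*h^2 - h + 10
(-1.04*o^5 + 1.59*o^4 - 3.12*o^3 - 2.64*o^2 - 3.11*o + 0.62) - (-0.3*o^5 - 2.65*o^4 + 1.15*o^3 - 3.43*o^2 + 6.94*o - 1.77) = -0.74*o^5 + 4.24*o^4 - 4.27*o^3 + 0.79*o^2 - 10.05*o + 2.39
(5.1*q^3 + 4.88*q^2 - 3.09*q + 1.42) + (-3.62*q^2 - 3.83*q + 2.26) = 5.1*q^3 + 1.26*q^2 - 6.92*q + 3.68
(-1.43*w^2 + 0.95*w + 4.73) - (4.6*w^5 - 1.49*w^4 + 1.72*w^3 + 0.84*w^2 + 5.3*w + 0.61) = -4.6*w^5 + 1.49*w^4 - 1.72*w^3 - 2.27*w^2 - 4.35*w + 4.12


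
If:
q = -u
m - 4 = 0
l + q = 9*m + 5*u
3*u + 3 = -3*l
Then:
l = 30/7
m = 4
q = 37/7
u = -37/7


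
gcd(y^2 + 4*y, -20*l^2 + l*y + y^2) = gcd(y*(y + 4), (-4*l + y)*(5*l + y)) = 1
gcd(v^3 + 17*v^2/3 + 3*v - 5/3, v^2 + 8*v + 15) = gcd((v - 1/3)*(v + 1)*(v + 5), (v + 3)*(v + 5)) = v + 5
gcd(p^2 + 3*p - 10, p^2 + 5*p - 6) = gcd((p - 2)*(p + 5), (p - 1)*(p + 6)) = 1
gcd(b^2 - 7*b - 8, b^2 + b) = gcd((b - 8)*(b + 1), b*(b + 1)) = b + 1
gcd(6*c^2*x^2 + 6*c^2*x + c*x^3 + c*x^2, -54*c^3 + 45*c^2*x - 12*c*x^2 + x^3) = 1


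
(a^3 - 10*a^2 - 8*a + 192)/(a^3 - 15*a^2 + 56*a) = (a^2 - 2*a - 24)/(a*(a - 7))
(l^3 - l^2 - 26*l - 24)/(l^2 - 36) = (l^2 + 5*l + 4)/(l + 6)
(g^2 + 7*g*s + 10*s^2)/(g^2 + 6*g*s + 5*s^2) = (g + 2*s)/(g + s)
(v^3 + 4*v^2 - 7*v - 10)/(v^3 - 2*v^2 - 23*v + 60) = (v^2 - v - 2)/(v^2 - 7*v + 12)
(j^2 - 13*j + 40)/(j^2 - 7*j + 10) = (j - 8)/(j - 2)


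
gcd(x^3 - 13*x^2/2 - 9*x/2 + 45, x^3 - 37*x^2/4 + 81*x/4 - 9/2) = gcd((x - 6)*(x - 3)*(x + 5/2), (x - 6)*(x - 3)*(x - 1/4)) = x^2 - 9*x + 18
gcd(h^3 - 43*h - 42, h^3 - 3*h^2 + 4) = h + 1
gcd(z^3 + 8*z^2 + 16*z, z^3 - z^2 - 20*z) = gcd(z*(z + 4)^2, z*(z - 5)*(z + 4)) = z^2 + 4*z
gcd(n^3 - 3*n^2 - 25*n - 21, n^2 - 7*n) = n - 7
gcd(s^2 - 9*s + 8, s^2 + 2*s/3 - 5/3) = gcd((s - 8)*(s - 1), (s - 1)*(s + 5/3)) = s - 1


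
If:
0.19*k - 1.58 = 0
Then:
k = 8.32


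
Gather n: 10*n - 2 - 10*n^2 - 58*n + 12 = -10*n^2 - 48*n + 10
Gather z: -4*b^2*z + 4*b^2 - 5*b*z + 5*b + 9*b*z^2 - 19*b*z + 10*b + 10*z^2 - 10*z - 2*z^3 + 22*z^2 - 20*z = 4*b^2 + 15*b - 2*z^3 + z^2*(9*b + 32) + z*(-4*b^2 - 24*b - 30)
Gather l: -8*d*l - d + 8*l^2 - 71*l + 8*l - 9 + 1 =-d + 8*l^2 + l*(-8*d - 63) - 8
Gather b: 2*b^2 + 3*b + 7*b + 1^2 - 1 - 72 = 2*b^2 + 10*b - 72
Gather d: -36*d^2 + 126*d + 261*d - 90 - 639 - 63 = -36*d^2 + 387*d - 792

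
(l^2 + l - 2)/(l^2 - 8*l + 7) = (l + 2)/(l - 7)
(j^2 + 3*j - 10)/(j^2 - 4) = (j + 5)/(j + 2)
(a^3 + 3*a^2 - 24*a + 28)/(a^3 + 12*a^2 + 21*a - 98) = (a - 2)/(a + 7)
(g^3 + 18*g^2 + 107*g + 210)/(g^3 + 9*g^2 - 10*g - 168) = (g + 5)/(g - 4)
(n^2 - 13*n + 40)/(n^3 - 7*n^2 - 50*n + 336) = (n - 5)/(n^2 + n - 42)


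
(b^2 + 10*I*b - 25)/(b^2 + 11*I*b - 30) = (b + 5*I)/(b + 6*I)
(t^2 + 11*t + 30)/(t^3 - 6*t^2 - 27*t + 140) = (t + 6)/(t^2 - 11*t + 28)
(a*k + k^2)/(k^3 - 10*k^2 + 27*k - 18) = k*(a + k)/(k^3 - 10*k^2 + 27*k - 18)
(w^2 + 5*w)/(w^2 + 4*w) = (w + 5)/(w + 4)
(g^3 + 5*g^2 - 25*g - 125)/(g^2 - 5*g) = g + 10 + 25/g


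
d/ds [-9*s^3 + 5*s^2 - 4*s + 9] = -27*s^2 + 10*s - 4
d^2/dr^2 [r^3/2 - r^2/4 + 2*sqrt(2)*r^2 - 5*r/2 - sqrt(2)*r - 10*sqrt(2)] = 3*r - 1/2 + 4*sqrt(2)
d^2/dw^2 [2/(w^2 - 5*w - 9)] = 4*(w^2 - 5*w - (2*w - 5)^2 - 9)/(-w^2 + 5*w + 9)^3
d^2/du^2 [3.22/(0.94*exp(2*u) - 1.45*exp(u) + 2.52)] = ((4.669 - 12.1072*exp(u))*(0.94*exp(2*u) - 1.45*exp(u) + 2.52) + 3.22*(1.88*exp(u) - 1.45)*(3.76*exp(u) - 2.9)*exp(u))*exp(u)/(0.94*exp(2*u) - 1.45*exp(u) + 2.52)^3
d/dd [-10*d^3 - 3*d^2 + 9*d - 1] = -30*d^2 - 6*d + 9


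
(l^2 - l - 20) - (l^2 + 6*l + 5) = -7*l - 25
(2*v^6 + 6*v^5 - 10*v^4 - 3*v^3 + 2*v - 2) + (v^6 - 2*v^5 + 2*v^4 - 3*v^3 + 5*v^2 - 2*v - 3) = 3*v^6 + 4*v^5 - 8*v^4 - 6*v^3 + 5*v^2 - 5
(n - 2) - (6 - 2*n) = 3*n - 8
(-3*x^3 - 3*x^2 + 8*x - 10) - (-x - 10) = -3*x^3 - 3*x^2 + 9*x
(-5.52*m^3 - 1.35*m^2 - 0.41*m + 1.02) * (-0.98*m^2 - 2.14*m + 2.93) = 5.4096*m^5 + 13.1358*m^4 - 12.8828*m^3 - 4.0777*m^2 - 3.3841*m + 2.9886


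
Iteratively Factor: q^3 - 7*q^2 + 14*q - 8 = (q - 2)*(q^2 - 5*q + 4) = (q - 2)*(q - 1)*(q - 4)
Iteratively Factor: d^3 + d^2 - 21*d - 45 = (d + 3)*(d^2 - 2*d - 15) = (d + 3)^2*(d - 5)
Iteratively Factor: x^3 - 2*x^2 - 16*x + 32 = (x + 4)*(x^2 - 6*x + 8) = (x - 4)*(x + 4)*(x - 2)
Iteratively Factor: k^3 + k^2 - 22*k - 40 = (k - 5)*(k^2 + 6*k + 8) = (k - 5)*(k + 2)*(k + 4)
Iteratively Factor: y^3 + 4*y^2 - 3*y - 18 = (y + 3)*(y^2 + y - 6) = (y - 2)*(y + 3)*(y + 3)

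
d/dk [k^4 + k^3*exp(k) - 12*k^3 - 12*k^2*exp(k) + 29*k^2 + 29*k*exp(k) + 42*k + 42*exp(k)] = k^3*exp(k) + 4*k^3 - 9*k^2*exp(k) - 36*k^2 + 5*k*exp(k) + 58*k + 71*exp(k) + 42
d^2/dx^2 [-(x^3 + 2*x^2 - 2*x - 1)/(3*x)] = -2/3 + 2/(3*x^3)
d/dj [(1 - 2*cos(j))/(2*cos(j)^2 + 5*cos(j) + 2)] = (-4*cos(j)^2 + 4*cos(j) + 9)*sin(j)/((cos(j) + 2)^2*(2*cos(j) + 1)^2)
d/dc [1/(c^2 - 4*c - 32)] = 2*(2 - c)/(-c^2 + 4*c + 32)^2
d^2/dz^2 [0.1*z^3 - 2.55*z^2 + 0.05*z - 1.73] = 0.6*z - 5.1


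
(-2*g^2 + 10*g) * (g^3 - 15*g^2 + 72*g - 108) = -2*g^5 + 40*g^4 - 294*g^3 + 936*g^2 - 1080*g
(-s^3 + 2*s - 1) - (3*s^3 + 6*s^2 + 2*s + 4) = -4*s^3 - 6*s^2 - 5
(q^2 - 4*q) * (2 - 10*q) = -10*q^3 + 42*q^2 - 8*q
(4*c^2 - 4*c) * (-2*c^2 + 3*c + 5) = -8*c^4 + 20*c^3 + 8*c^2 - 20*c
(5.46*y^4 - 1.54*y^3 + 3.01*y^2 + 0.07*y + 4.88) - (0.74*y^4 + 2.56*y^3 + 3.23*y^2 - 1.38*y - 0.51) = 4.72*y^4 - 4.1*y^3 - 0.22*y^2 + 1.45*y + 5.39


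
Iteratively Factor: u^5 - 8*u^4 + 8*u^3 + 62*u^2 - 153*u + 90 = (u - 5)*(u^4 - 3*u^3 - 7*u^2 + 27*u - 18) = (u - 5)*(u + 3)*(u^3 - 6*u^2 + 11*u - 6) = (u - 5)*(u - 3)*(u + 3)*(u^2 - 3*u + 2) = (u - 5)*(u - 3)*(u - 1)*(u + 3)*(u - 2)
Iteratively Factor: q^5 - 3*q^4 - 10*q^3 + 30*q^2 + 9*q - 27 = (q + 3)*(q^4 - 6*q^3 + 8*q^2 + 6*q - 9) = (q - 3)*(q + 3)*(q^3 - 3*q^2 - q + 3) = (q - 3)*(q - 1)*(q + 3)*(q^2 - 2*q - 3) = (q - 3)*(q - 1)*(q + 1)*(q + 3)*(q - 3)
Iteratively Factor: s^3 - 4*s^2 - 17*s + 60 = (s - 3)*(s^2 - s - 20) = (s - 5)*(s - 3)*(s + 4)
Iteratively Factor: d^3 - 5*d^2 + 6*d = (d - 3)*(d^2 - 2*d) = d*(d - 3)*(d - 2)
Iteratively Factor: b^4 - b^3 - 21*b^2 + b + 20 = (b - 5)*(b^3 + 4*b^2 - b - 4) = (b - 5)*(b + 1)*(b^2 + 3*b - 4) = (b - 5)*(b + 1)*(b + 4)*(b - 1)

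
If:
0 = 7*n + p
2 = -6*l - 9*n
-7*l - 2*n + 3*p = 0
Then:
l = -46/75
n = 14/75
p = -98/75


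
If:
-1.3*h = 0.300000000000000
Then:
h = -0.23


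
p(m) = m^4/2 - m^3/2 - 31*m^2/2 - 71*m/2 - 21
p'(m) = 2*m^3 - 3*m^2/2 - 31*m - 71/2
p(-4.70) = 99.35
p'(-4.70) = -130.58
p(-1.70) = 1.19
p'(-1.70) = 3.04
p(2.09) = -157.93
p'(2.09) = -88.58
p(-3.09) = 1.03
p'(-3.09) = -13.04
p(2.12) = -160.59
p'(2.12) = -88.91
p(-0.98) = -0.16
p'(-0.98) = -8.44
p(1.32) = -94.50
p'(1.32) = -74.43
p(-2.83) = -1.27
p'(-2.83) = -5.11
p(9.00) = 1320.00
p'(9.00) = 1022.00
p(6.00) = -252.00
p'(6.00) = 156.50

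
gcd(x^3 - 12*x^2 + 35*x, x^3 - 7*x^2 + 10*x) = x^2 - 5*x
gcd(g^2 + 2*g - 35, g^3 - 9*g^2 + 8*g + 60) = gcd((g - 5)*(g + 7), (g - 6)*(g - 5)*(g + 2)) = g - 5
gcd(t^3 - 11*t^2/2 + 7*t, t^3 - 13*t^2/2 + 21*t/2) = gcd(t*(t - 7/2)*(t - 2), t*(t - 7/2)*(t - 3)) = t^2 - 7*t/2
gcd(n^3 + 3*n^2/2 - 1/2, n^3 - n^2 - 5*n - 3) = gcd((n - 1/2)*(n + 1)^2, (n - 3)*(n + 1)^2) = n^2 + 2*n + 1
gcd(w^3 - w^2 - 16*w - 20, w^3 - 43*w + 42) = 1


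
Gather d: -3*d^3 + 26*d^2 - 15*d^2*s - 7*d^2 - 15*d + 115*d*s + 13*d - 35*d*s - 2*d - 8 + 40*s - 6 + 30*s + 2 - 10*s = -3*d^3 + d^2*(19 - 15*s) + d*(80*s - 4) + 60*s - 12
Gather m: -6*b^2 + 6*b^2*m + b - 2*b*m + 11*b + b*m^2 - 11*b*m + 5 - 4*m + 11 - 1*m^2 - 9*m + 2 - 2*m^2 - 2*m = -6*b^2 + 12*b + m^2*(b - 3) + m*(6*b^2 - 13*b - 15) + 18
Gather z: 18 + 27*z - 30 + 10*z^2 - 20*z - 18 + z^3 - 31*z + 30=z^3 + 10*z^2 - 24*z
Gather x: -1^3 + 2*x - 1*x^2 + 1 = -x^2 + 2*x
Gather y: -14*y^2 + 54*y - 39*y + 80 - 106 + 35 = -14*y^2 + 15*y + 9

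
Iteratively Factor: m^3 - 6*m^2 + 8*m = (m - 2)*(m^2 - 4*m) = m*(m - 2)*(m - 4)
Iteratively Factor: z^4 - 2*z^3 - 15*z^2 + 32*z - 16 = (z + 4)*(z^3 - 6*z^2 + 9*z - 4) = (z - 4)*(z + 4)*(z^2 - 2*z + 1) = (z - 4)*(z - 1)*(z + 4)*(z - 1)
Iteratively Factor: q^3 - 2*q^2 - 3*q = (q + 1)*(q^2 - 3*q) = q*(q + 1)*(q - 3)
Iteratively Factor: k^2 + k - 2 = (k - 1)*(k + 2)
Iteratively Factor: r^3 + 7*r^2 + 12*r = (r)*(r^2 + 7*r + 12) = r*(r + 3)*(r + 4)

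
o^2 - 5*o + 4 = (o - 4)*(o - 1)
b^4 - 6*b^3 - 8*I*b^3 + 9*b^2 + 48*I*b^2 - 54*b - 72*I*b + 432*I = (b - 6)*(b - 8*I)*(b - 3*I)*(b + 3*I)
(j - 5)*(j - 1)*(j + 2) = j^3 - 4*j^2 - 7*j + 10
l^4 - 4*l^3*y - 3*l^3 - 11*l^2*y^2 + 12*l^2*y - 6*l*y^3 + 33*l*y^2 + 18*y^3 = (l - 3)*(l - 6*y)*(l + y)^2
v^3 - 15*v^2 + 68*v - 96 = (v - 8)*(v - 4)*(v - 3)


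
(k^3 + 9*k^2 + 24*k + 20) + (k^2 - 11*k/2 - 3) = k^3 + 10*k^2 + 37*k/2 + 17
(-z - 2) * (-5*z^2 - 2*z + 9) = 5*z^3 + 12*z^2 - 5*z - 18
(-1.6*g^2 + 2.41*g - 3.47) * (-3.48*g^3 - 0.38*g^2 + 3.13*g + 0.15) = 5.568*g^5 - 7.7788*g^4 + 6.1518*g^3 + 8.6219*g^2 - 10.4996*g - 0.5205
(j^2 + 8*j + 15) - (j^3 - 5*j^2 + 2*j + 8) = -j^3 + 6*j^2 + 6*j + 7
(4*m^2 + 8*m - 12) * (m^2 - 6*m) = 4*m^4 - 16*m^3 - 60*m^2 + 72*m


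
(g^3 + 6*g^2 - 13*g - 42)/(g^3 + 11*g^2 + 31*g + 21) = (g^2 - g - 6)/(g^2 + 4*g + 3)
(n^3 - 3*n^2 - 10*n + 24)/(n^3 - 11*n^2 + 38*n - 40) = (n + 3)/(n - 5)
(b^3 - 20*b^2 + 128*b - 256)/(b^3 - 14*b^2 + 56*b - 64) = (b - 8)/(b - 2)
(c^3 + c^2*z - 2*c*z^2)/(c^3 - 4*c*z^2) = (-c + z)/(-c + 2*z)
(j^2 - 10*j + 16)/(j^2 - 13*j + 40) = (j - 2)/(j - 5)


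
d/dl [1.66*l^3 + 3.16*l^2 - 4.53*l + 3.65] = 4.98*l^2 + 6.32*l - 4.53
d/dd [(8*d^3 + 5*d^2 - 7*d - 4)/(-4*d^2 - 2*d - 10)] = (-16*d^4 - 16*d^3 - 139*d^2 - 66*d + 31)/(2*(4*d^4 + 4*d^3 + 21*d^2 + 10*d + 25))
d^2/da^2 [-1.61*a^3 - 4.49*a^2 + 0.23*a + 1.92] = -9.66*a - 8.98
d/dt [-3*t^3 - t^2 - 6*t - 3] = -9*t^2 - 2*t - 6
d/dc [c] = 1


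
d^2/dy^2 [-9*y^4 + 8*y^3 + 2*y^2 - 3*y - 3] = -108*y^2 + 48*y + 4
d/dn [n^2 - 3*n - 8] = 2*n - 3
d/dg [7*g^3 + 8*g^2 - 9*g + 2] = 21*g^2 + 16*g - 9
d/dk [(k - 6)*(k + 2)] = 2*k - 4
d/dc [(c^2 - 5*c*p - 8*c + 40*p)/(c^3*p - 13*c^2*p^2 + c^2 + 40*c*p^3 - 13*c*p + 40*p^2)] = (-c^2*p + 16*c*p - 64*p^2 - 8*p + 8)/(c^4*p^2 - 16*c^3*p^3 + 2*c^3*p + 64*c^2*p^4 - 32*c^2*p^2 + c^2 + 128*c*p^3 - 16*c*p + 64*p^2)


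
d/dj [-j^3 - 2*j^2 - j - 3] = -3*j^2 - 4*j - 1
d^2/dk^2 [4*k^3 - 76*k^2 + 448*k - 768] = 24*k - 152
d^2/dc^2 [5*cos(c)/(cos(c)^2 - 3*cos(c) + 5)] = (15*(1 - cos(c)^2)^2 + 5*cos(c)^5 - 160*cos(c)^3 + 105*cos(c)^2 + 275*cos(c) - 165)/(-cos(c)^2 + 3*cos(c) - 5)^3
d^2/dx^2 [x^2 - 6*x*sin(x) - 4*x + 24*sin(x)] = 6*x*sin(x) - 24*sin(x) - 12*cos(x) + 2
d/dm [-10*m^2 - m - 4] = -20*m - 1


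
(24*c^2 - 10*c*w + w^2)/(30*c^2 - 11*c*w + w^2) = (-4*c + w)/(-5*c + w)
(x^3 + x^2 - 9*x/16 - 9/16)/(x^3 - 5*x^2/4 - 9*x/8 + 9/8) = (4*x + 3)/(2*(2*x - 3))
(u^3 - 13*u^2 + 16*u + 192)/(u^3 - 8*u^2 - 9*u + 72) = (u - 8)/(u - 3)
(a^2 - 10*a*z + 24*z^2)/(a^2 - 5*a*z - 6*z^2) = (a - 4*z)/(a + z)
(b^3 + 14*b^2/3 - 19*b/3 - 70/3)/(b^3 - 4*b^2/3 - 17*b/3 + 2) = (3*b^2 + 8*b - 35)/(3*b^2 - 10*b + 3)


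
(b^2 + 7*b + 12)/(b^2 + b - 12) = (b + 3)/(b - 3)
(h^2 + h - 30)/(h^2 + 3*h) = (h^2 + h - 30)/(h*(h + 3))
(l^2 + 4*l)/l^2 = (l + 4)/l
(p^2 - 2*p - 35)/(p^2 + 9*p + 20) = (p - 7)/(p + 4)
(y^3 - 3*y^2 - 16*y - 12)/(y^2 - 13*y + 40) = (y^3 - 3*y^2 - 16*y - 12)/(y^2 - 13*y + 40)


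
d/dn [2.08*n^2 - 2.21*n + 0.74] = 4.16*n - 2.21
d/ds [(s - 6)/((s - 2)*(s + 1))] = (-s^2 + 12*s - 8)/(s^4 - 2*s^3 - 3*s^2 + 4*s + 4)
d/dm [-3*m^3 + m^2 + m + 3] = -9*m^2 + 2*m + 1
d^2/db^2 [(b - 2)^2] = 2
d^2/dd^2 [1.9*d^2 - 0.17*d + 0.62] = 3.80000000000000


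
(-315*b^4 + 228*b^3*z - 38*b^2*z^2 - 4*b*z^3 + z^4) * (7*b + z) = -2205*b^5 + 1281*b^4*z - 38*b^3*z^2 - 66*b^2*z^3 + 3*b*z^4 + z^5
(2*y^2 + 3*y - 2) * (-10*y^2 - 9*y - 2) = -20*y^4 - 48*y^3 - 11*y^2 + 12*y + 4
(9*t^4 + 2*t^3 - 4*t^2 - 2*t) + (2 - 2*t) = 9*t^4 + 2*t^3 - 4*t^2 - 4*t + 2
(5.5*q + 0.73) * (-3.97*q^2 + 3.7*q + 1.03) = -21.835*q^3 + 17.4519*q^2 + 8.366*q + 0.7519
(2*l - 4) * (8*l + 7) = 16*l^2 - 18*l - 28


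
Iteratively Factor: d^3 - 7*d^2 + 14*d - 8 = (d - 1)*(d^2 - 6*d + 8) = (d - 4)*(d - 1)*(d - 2)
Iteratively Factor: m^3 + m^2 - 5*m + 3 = (m - 1)*(m^2 + 2*m - 3) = (m - 1)^2*(m + 3)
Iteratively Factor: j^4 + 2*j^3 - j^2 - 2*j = (j)*(j^3 + 2*j^2 - j - 2) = j*(j + 1)*(j^2 + j - 2) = j*(j - 1)*(j + 1)*(j + 2)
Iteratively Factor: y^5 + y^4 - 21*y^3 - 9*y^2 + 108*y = (y + 4)*(y^4 - 3*y^3 - 9*y^2 + 27*y) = (y - 3)*(y + 4)*(y^3 - 9*y) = (y - 3)^2*(y + 4)*(y^2 + 3*y) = y*(y - 3)^2*(y + 4)*(y + 3)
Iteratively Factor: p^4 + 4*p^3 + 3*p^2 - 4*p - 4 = (p + 2)*(p^3 + 2*p^2 - p - 2) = (p + 1)*(p + 2)*(p^2 + p - 2) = (p - 1)*(p + 1)*(p + 2)*(p + 2)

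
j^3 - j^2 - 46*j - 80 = (j - 8)*(j + 2)*(j + 5)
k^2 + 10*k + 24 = (k + 4)*(k + 6)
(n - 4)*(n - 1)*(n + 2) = n^3 - 3*n^2 - 6*n + 8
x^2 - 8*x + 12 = (x - 6)*(x - 2)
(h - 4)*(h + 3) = h^2 - h - 12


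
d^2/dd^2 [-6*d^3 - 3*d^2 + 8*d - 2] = -36*d - 6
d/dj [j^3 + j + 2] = 3*j^2 + 1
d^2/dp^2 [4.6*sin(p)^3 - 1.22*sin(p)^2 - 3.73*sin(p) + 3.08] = 0.280000000000001*sin(p) + 10.35*sin(3*p) - 2.44*cos(2*p)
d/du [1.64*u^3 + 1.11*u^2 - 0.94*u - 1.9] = 4.92*u^2 + 2.22*u - 0.94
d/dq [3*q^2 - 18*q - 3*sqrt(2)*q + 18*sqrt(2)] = 6*q - 18 - 3*sqrt(2)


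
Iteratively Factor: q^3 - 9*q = (q)*(q^2 - 9) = q*(q - 3)*(q + 3)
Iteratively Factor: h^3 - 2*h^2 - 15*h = (h)*(h^2 - 2*h - 15) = h*(h + 3)*(h - 5)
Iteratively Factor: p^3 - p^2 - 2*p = (p)*(p^2 - p - 2) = p*(p - 2)*(p + 1)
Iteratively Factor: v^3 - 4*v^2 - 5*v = (v - 5)*(v^2 + v) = v*(v - 5)*(v + 1)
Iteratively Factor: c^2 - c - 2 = (c - 2)*(c + 1)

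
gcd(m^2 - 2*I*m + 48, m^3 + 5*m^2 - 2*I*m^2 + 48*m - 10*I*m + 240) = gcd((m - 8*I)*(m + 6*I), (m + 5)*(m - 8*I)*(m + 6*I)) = m^2 - 2*I*m + 48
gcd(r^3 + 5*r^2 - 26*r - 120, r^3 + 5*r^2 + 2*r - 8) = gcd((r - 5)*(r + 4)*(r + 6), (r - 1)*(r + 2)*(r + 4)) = r + 4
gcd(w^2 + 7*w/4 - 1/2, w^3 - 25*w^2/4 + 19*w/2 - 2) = w - 1/4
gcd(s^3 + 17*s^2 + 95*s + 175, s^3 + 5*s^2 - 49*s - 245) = s^2 + 12*s + 35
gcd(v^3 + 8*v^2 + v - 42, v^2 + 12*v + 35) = v + 7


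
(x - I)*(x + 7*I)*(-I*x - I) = -I*x^3 + 6*x^2 - I*x^2 + 6*x - 7*I*x - 7*I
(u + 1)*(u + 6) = u^2 + 7*u + 6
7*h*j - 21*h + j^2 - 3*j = (7*h + j)*(j - 3)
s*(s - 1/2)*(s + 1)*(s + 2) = s^4 + 5*s^3/2 + s^2/2 - s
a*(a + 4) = a^2 + 4*a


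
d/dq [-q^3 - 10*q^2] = q*(-3*q - 20)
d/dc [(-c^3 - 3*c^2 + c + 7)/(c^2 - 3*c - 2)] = (-c^4 + 6*c^3 + 14*c^2 - 2*c + 19)/(c^4 - 6*c^3 + 5*c^2 + 12*c + 4)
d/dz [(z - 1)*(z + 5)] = 2*z + 4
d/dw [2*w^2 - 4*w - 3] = 4*w - 4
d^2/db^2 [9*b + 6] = 0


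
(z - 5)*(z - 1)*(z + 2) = z^3 - 4*z^2 - 7*z + 10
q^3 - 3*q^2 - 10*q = q*(q - 5)*(q + 2)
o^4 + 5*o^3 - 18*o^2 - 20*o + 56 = (o - 2)^2*(o + 2)*(o + 7)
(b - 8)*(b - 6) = b^2 - 14*b + 48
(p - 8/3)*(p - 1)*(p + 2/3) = p^3 - 3*p^2 + 2*p/9 + 16/9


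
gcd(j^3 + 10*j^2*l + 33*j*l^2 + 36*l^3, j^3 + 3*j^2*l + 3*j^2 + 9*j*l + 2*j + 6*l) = j + 3*l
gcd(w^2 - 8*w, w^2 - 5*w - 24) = w - 8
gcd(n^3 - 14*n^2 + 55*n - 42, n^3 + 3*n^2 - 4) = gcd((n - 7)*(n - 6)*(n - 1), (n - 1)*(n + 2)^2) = n - 1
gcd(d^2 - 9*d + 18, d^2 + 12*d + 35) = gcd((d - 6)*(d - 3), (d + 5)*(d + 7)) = 1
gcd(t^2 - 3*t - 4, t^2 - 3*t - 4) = t^2 - 3*t - 4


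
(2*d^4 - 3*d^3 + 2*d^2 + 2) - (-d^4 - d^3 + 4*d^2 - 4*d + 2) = 3*d^4 - 2*d^3 - 2*d^2 + 4*d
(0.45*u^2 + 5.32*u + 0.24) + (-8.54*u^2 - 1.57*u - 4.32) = -8.09*u^2 + 3.75*u - 4.08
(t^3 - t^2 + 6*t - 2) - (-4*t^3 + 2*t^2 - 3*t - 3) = 5*t^3 - 3*t^2 + 9*t + 1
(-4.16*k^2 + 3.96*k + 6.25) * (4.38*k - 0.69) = -18.2208*k^3 + 20.2152*k^2 + 24.6426*k - 4.3125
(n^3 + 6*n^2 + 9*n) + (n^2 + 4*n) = n^3 + 7*n^2 + 13*n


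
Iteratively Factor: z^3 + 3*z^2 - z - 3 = (z + 3)*(z^2 - 1) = (z + 1)*(z + 3)*(z - 1)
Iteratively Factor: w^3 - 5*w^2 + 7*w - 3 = (w - 1)*(w^2 - 4*w + 3) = (w - 1)^2*(w - 3)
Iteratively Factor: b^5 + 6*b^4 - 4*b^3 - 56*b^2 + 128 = (b + 2)*(b^4 + 4*b^3 - 12*b^2 - 32*b + 64) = (b + 2)*(b + 4)*(b^3 - 12*b + 16) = (b - 2)*(b + 2)*(b + 4)*(b^2 + 2*b - 8) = (b - 2)^2*(b + 2)*(b + 4)*(b + 4)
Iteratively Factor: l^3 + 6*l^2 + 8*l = (l)*(l^2 + 6*l + 8) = l*(l + 2)*(l + 4)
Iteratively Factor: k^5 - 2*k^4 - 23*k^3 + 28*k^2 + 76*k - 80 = (k - 2)*(k^4 - 23*k^2 - 18*k + 40) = (k - 2)*(k + 2)*(k^3 - 2*k^2 - 19*k + 20) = (k - 5)*(k - 2)*(k + 2)*(k^2 + 3*k - 4) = (k - 5)*(k - 2)*(k + 2)*(k + 4)*(k - 1)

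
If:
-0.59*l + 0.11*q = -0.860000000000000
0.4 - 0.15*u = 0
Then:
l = 0.186440677966102*q + 1.45762711864407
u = 2.67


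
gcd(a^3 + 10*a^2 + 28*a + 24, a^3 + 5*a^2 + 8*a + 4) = a^2 + 4*a + 4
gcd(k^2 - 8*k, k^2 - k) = k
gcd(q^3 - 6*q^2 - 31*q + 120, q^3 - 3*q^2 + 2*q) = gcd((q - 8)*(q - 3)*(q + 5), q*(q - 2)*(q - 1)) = 1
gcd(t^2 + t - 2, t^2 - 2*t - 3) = 1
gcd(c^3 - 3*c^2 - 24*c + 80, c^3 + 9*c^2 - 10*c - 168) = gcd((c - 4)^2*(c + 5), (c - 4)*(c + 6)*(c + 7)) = c - 4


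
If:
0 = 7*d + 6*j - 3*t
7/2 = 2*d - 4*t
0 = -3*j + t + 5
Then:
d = -87/52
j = 57/52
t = -89/52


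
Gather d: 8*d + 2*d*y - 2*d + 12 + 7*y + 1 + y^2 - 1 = d*(2*y + 6) + y^2 + 7*y + 12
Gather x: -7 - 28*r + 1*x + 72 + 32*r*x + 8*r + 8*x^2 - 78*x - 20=-20*r + 8*x^2 + x*(32*r - 77) + 45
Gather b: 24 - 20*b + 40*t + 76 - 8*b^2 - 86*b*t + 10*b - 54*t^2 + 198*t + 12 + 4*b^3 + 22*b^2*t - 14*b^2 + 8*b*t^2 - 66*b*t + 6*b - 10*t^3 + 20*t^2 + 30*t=4*b^3 + b^2*(22*t - 22) + b*(8*t^2 - 152*t - 4) - 10*t^3 - 34*t^2 + 268*t + 112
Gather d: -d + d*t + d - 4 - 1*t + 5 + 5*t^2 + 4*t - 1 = d*t + 5*t^2 + 3*t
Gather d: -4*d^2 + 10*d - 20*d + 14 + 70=-4*d^2 - 10*d + 84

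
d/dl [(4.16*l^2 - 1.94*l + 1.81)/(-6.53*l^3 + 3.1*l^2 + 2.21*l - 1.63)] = (27.1648*l^4 - 25.3364*l^3 + 50.6655*l^2 - 24.7836*l - 0.8379)/(42.6409*l^6 - 40.486*l^5 - 19.2526*l^4 + 34.9898*l^3 - 5.2219*l^2 - 7.2046*l + 2.6569)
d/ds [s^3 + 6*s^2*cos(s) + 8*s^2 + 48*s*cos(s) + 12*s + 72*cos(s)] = -6*s^2*sin(s) + 3*s^2 - 48*s*sin(s) + 12*s*cos(s) + 16*s - 72*sin(s) + 48*cos(s) + 12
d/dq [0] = 0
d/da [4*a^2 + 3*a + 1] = 8*a + 3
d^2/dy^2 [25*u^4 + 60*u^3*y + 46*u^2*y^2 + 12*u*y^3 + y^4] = 92*u^2 + 72*u*y + 12*y^2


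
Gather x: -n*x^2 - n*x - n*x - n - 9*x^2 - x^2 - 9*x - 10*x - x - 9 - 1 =-n + x^2*(-n - 10) + x*(-2*n - 20) - 10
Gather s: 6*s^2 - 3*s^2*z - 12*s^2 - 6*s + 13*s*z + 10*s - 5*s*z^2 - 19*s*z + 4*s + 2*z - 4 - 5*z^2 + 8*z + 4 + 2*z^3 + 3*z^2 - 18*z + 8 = s^2*(-3*z - 6) + s*(-5*z^2 - 6*z + 8) + 2*z^3 - 2*z^2 - 8*z + 8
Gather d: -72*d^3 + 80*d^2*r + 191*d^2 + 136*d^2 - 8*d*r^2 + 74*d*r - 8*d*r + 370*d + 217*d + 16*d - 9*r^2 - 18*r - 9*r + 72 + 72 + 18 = -72*d^3 + d^2*(80*r + 327) + d*(-8*r^2 + 66*r + 603) - 9*r^2 - 27*r + 162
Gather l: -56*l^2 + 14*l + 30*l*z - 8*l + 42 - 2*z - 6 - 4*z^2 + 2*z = -56*l^2 + l*(30*z + 6) - 4*z^2 + 36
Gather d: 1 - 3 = -2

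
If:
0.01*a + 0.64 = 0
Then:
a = -64.00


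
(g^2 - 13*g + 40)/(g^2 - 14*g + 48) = (g - 5)/(g - 6)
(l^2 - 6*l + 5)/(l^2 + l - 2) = (l - 5)/(l + 2)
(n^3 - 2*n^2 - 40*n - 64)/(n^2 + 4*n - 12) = (n^3 - 2*n^2 - 40*n - 64)/(n^2 + 4*n - 12)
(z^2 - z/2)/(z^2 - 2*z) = (z - 1/2)/(z - 2)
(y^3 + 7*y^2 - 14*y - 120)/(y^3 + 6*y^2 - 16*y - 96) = (y + 5)/(y + 4)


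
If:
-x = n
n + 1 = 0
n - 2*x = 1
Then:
No Solution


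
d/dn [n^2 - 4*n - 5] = 2*n - 4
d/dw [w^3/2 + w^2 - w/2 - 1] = 3*w^2/2 + 2*w - 1/2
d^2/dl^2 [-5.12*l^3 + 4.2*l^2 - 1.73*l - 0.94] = 8.4 - 30.72*l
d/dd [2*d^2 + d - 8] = 4*d + 1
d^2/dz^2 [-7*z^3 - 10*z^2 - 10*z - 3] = -42*z - 20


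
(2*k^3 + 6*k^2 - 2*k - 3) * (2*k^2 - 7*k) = 4*k^5 - 2*k^4 - 46*k^3 + 8*k^2 + 21*k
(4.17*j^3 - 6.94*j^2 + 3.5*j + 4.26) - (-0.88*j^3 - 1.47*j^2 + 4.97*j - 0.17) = 5.05*j^3 - 5.47*j^2 - 1.47*j + 4.43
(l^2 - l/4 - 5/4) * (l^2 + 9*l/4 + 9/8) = l^4 + 2*l^3 - 11*l^2/16 - 99*l/32 - 45/32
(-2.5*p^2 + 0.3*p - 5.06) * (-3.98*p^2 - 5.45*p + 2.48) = 9.95*p^4 + 12.431*p^3 + 12.3038*p^2 + 28.321*p - 12.5488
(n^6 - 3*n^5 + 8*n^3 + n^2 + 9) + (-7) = n^6 - 3*n^5 + 8*n^3 + n^2 + 2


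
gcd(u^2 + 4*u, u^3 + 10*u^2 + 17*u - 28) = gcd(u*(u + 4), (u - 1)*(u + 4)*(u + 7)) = u + 4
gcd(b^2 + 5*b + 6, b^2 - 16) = 1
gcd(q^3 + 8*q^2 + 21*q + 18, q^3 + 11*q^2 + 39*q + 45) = q^2 + 6*q + 9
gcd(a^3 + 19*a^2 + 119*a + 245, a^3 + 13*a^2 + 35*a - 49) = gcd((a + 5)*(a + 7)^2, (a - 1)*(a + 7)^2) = a^2 + 14*a + 49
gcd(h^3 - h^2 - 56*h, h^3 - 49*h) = h^2 + 7*h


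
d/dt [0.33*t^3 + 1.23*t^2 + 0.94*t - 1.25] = 0.99*t^2 + 2.46*t + 0.94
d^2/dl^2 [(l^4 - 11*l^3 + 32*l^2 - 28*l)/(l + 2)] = 2*(3*l^4 + 5*l^3 - 42*l^2 - 132*l + 184)/(l^3 + 6*l^2 + 12*l + 8)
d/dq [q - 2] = 1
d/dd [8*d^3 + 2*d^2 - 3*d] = 24*d^2 + 4*d - 3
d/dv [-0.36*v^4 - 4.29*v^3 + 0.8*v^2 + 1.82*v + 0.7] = -1.44*v^3 - 12.87*v^2 + 1.6*v + 1.82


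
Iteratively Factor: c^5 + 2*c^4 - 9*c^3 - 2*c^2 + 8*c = (c - 1)*(c^4 + 3*c^3 - 6*c^2 - 8*c) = (c - 1)*(c + 1)*(c^3 + 2*c^2 - 8*c) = c*(c - 1)*(c + 1)*(c^2 + 2*c - 8) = c*(c - 1)*(c + 1)*(c + 4)*(c - 2)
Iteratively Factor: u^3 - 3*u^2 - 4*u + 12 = (u - 2)*(u^2 - u - 6) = (u - 3)*(u - 2)*(u + 2)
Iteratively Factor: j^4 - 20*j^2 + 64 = (j - 2)*(j^3 + 2*j^2 - 16*j - 32) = (j - 4)*(j - 2)*(j^2 + 6*j + 8) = (j - 4)*(j - 2)*(j + 4)*(j + 2)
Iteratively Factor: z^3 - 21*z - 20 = (z + 4)*(z^2 - 4*z - 5) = (z - 5)*(z + 4)*(z + 1)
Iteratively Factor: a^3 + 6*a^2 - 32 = (a - 2)*(a^2 + 8*a + 16) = (a - 2)*(a + 4)*(a + 4)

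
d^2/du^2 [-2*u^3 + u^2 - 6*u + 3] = 2 - 12*u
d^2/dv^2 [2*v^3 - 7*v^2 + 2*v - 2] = 12*v - 14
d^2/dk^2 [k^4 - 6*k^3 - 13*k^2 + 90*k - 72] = 12*k^2 - 36*k - 26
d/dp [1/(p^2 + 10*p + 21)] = 2*(-p - 5)/(p^2 + 10*p + 21)^2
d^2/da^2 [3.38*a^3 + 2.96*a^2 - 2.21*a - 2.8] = 20.28*a + 5.92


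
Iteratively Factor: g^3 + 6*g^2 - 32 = (g + 4)*(g^2 + 2*g - 8) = (g + 4)^2*(g - 2)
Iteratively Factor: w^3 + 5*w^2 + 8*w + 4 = (w + 2)*(w^2 + 3*w + 2) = (w + 2)^2*(w + 1)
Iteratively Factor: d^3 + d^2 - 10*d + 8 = (d + 4)*(d^2 - 3*d + 2) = (d - 1)*(d + 4)*(d - 2)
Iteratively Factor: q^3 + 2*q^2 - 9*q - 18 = (q - 3)*(q^2 + 5*q + 6) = (q - 3)*(q + 3)*(q + 2)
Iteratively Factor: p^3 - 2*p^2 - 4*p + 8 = (p + 2)*(p^2 - 4*p + 4) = (p - 2)*(p + 2)*(p - 2)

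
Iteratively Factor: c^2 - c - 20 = (c + 4)*(c - 5)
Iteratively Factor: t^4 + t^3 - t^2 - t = (t - 1)*(t^3 + 2*t^2 + t) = t*(t - 1)*(t^2 + 2*t + 1) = t*(t - 1)*(t + 1)*(t + 1)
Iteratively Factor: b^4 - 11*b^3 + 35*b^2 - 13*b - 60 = (b - 5)*(b^3 - 6*b^2 + 5*b + 12) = (b - 5)*(b + 1)*(b^2 - 7*b + 12) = (b - 5)*(b - 3)*(b + 1)*(b - 4)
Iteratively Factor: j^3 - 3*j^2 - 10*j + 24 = (j + 3)*(j^2 - 6*j + 8) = (j - 4)*(j + 3)*(j - 2)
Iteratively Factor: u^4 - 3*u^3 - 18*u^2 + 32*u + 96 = (u - 4)*(u^3 + u^2 - 14*u - 24) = (u - 4)*(u + 2)*(u^2 - u - 12) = (u - 4)^2*(u + 2)*(u + 3)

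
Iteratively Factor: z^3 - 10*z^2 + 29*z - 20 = (z - 5)*(z^2 - 5*z + 4) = (z - 5)*(z - 4)*(z - 1)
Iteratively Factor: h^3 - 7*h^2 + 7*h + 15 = (h - 5)*(h^2 - 2*h - 3) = (h - 5)*(h - 3)*(h + 1)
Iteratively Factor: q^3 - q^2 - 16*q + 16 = (q + 4)*(q^2 - 5*q + 4) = (q - 4)*(q + 4)*(q - 1)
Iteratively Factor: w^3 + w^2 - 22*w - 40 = (w + 4)*(w^2 - 3*w - 10) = (w + 2)*(w + 4)*(w - 5)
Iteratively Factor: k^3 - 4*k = (k + 2)*(k^2 - 2*k) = (k - 2)*(k + 2)*(k)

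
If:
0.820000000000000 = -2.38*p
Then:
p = -0.34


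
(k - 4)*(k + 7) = k^2 + 3*k - 28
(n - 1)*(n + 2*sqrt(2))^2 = n^3 - n^2 + 4*sqrt(2)*n^2 - 4*sqrt(2)*n + 8*n - 8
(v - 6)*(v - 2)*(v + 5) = v^3 - 3*v^2 - 28*v + 60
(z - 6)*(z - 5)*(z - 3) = z^3 - 14*z^2 + 63*z - 90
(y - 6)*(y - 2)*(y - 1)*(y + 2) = y^4 - 7*y^3 + 2*y^2 + 28*y - 24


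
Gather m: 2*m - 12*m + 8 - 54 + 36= -10*m - 10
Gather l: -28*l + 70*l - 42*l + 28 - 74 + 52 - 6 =0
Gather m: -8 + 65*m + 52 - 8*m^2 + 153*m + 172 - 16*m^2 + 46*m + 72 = -24*m^2 + 264*m + 288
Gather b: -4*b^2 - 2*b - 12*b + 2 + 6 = -4*b^2 - 14*b + 8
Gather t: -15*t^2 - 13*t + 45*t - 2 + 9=-15*t^2 + 32*t + 7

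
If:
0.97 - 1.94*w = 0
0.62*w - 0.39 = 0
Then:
No Solution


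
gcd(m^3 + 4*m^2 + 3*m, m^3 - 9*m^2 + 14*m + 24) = m + 1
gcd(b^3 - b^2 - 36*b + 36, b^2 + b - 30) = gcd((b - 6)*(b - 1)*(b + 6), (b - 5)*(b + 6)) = b + 6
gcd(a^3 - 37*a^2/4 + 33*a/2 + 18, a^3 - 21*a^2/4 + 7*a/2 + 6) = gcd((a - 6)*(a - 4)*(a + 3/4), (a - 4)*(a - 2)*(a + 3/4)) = a^2 - 13*a/4 - 3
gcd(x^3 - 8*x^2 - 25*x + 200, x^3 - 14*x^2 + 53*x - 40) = x^2 - 13*x + 40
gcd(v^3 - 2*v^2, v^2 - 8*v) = v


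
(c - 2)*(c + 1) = c^2 - c - 2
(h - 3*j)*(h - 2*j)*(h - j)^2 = h^4 - 7*h^3*j + 17*h^2*j^2 - 17*h*j^3 + 6*j^4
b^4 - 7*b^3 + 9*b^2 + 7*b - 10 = (b - 5)*(b - 2)*(b - 1)*(b + 1)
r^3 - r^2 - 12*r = r*(r - 4)*(r + 3)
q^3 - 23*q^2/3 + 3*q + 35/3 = (q - 7)*(q - 5/3)*(q + 1)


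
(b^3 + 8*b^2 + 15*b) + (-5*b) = b^3 + 8*b^2 + 10*b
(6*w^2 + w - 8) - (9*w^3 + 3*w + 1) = -9*w^3 + 6*w^2 - 2*w - 9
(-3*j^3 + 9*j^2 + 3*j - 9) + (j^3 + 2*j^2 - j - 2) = -2*j^3 + 11*j^2 + 2*j - 11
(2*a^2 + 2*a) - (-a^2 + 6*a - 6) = 3*a^2 - 4*a + 6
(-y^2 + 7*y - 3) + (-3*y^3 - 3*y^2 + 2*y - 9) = -3*y^3 - 4*y^2 + 9*y - 12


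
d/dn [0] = 0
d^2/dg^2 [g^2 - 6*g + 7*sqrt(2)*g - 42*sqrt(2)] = 2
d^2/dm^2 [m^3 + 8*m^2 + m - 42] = 6*m + 16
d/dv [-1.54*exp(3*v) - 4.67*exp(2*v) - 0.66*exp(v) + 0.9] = (-4.62*exp(2*v) - 9.34*exp(v) - 0.66)*exp(v)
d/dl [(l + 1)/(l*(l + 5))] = (-l^2 - 2*l - 5)/(l^2*(l^2 + 10*l + 25))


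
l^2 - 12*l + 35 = (l - 7)*(l - 5)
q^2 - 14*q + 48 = (q - 8)*(q - 6)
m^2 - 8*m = m*(m - 8)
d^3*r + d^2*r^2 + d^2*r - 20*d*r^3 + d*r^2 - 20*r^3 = (d - 4*r)*(d + 5*r)*(d*r + r)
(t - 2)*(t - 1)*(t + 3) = t^3 - 7*t + 6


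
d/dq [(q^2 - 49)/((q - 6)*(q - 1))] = (-7*q^2 + 110*q - 343)/(q^4 - 14*q^3 + 61*q^2 - 84*q + 36)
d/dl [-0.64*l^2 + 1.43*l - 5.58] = 1.43 - 1.28*l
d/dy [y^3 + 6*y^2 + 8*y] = 3*y^2 + 12*y + 8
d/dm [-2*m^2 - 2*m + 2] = -4*m - 2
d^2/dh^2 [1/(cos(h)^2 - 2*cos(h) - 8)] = (8*sin(h)^4 - 76*sin(h)^2 - 17*cos(h) - 3*cos(3*h) + 20)/(2*(sin(h)^2 + 2*cos(h) + 7)^3)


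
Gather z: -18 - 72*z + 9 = -72*z - 9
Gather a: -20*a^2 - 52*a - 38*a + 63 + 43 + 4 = -20*a^2 - 90*a + 110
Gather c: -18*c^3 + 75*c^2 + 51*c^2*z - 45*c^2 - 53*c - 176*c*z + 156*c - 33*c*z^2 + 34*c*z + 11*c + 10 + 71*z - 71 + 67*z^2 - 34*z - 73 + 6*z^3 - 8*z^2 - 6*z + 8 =-18*c^3 + c^2*(51*z + 30) + c*(-33*z^2 - 142*z + 114) + 6*z^3 + 59*z^2 + 31*z - 126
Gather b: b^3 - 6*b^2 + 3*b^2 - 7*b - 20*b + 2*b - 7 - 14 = b^3 - 3*b^2 - 25*b - 21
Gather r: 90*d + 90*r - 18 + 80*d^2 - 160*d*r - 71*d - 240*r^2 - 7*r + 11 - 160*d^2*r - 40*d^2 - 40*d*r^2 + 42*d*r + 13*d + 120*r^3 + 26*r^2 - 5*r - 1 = 40*d^2 + 32*d + 120*r^3 + r^2*(-40*d - 214) + r*(-160*d^2 - 118*d + 78) - 8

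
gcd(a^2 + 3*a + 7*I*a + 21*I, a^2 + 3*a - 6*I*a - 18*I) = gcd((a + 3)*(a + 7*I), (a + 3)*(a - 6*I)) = a + 3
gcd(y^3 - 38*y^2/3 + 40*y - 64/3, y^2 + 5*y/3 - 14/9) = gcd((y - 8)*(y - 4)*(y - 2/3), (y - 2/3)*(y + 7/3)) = y - 2/3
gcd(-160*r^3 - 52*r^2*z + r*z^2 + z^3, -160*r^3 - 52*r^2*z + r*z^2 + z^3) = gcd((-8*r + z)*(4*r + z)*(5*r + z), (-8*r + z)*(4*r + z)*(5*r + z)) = -160*r^3 - 52*r^2*z + r*z^2 + z^3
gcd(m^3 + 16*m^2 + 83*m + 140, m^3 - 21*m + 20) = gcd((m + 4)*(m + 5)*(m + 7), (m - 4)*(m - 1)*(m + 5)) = m + 5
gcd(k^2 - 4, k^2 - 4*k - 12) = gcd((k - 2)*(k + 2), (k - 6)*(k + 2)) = k + 2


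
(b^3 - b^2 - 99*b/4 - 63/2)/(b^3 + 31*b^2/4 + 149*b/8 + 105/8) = 2*(2*b^2 - 9*b - 18)/(4*b^2 + 17*b + 15)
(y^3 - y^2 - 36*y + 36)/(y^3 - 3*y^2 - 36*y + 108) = (y - 1)/(y - 3)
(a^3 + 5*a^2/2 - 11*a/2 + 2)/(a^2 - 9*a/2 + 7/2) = (2*a^2 + 7*a - 4)/(2*a - 7)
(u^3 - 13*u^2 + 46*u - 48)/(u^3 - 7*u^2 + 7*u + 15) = (u^2 - 10*u + 16)/(u^2 - 4*u - 5)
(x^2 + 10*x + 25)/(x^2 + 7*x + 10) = (x + 5)/(x + 2)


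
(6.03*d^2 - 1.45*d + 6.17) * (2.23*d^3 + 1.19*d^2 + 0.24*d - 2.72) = 13.4469*d^5 + 3.9422*d^4 + 13.4808*d^3 - 9.4073*d^2 + 5.4248*d - 16.7824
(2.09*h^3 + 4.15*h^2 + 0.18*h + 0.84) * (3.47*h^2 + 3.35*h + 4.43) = 7.2523*h^5 + 21.402*h^4 + 23.7858*h^3 + 21.9023*h^2 + 3.6114*h + 3.7212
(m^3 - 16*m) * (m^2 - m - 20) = m^5 - m^4 - 36*m^3 + 16*m^2 + 320*m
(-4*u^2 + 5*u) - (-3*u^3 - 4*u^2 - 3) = 3*u^3 + 5*u + 3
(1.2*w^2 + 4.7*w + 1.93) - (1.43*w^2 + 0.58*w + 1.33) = -0.23*w^2 + 4.12*w + 0.6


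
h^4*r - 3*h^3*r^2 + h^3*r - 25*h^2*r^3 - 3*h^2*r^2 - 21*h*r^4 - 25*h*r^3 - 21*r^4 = (h - 7*r)*(h + r)*(h + 3*r)*(h*r + r)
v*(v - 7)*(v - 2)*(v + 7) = v^4 - 2*v^3 - 49*v^2 + 98*v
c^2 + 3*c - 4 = (c - 1)*(c + 4)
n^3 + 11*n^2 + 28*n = n*(n + 4)*(n + 7)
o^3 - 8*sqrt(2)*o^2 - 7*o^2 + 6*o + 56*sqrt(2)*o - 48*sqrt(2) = (o - 6)*(o - 1)*(o - 8*sqrt(2))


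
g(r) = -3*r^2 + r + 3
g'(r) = 1 - 6*r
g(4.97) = -66.13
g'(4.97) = -28.82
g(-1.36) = -3.91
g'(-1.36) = 9.16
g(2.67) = -15.72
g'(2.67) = -15.02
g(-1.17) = -2.28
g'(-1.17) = 8.02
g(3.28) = -26.00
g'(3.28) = -18.68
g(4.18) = -45.24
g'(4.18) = -24.08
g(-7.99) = -196.51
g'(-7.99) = 48.94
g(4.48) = -52.73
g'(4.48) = -25.88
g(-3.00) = -27.00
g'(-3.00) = 19.00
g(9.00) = -231.00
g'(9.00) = -53.00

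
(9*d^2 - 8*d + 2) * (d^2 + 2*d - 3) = 9*d^4 + 10*d^3 - 41*d^2 + 28*d - 6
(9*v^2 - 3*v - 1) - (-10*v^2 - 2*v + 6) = 19*v^2 - v - 7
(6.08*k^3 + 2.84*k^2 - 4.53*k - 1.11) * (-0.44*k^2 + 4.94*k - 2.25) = -2.6752*k^5 + 28.7856*k^4 + 2.3428*k^3 - 28.2798*k^2 + 4.7091*k + 2.4975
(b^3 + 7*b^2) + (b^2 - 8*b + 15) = b^3 + 8*b^2 - 8*b + 15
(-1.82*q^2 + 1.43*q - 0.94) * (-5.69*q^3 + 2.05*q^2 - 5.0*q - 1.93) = 10.3558*q^5 - 11.8677*q^4 + 17.3801*q^3 - 5.5644*q^2 + 1.9401*q + 1.8142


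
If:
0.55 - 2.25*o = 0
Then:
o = 0.24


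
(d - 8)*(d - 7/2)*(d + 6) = d^3 - 11*d^2/2 - 41*d + 168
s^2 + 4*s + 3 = (s + 1)*(s + 3)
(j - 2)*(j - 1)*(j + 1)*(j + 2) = j^4 - 5*j^2 + 4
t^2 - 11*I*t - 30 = (t - 6*I)*(t - 5*I)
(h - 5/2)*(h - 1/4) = h^2 - 11*h/4 + 5/8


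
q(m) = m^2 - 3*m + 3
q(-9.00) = 111.00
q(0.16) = 2.55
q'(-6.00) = -15.00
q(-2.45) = 16.35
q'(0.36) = -2.28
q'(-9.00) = -21.00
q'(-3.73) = -10.46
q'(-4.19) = -11.38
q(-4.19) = 33.13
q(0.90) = 1.11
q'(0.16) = -2.68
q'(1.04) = -0.92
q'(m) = 2*m - 3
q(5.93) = 20.37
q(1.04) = 0.96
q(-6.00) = 57.00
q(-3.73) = 28.10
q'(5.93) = 8.86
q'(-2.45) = -7.90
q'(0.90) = -1.20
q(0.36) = 2.05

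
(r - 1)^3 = r^3 - 3*r^2 + 3*r - 1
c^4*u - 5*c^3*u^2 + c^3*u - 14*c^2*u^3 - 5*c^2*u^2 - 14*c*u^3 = c*(c - 7*u)*(c + 2*u)*(c*u + u)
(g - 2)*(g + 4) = g^2 + 2*g - 8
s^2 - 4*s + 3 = (s - 3)*(s - 1)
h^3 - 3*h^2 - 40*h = h*(h - 8)*(h + 5)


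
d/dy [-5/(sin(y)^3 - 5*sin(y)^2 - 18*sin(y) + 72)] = 5*(3*sin(y)^2 - 10*sin(y) - 18)*cos(y)/(sin(y)^3 - 5*sin(y)^2 - 18*sin(y) + 72)^2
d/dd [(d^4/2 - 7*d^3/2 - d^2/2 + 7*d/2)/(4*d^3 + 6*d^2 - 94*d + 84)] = (d^4 + 5*d^3 - 71*d^2 + 252*d + 147)/(2*(4*d^4 + 20*d^3 - 143*d^2 - 420*d + 1764))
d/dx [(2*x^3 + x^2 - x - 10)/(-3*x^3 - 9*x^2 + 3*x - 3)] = (-5*x^4 + 2*x^3 - 38*x^2 - 62*x + 11)/(3*(x^6 + 6*x^5 + 7*x^4 - 4*x^3 + 7*x^2 - 2*x + 1))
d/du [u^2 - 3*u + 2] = 2*u - 3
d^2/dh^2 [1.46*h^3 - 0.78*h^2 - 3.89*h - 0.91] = 8.76*h - 1.56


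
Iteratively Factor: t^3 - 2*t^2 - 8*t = (t)*(t^2 - 2*t - 8) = t*(t + 2)*(t - 4)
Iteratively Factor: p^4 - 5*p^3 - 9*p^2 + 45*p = (p - 3)*(p^3 - 2*p^2 - 15*p) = (p - 3)*(p + 3)*(p^2 - 5*p) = p*(p - 3)*(p + 3)*(p - 5)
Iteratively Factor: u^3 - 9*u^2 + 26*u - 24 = (u - 2)*(u^2 - 7*u + 12) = (u - 4)*(u - 2)*(u - 3)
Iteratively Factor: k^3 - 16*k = (k)*(k^2 - 16) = k*(k - 4)*(k + 4)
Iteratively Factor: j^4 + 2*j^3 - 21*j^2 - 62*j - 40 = (j + 4)*(j^3 - 2*j^2 - 13*j - 10) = (j - 5)*(j + 4)*(j^2 + 3*j + 2) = (j - 5)*(j + 1)*(j + 4)*(j + 2)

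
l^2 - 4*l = l*(l - 4)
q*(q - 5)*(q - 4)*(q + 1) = q^4 - 8*q^3 + 11*q^2 + 20*q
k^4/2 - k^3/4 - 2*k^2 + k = k*(k/2 + 1)*(k - 2)*(k - 1/2)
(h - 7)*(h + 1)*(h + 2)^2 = h^4 - 2*h^3 - 27*h^2 - 52*h - 28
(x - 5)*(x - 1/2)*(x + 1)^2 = x^4 - 7*x^3/2 - 15*x^2/2 - x/2 + 5/2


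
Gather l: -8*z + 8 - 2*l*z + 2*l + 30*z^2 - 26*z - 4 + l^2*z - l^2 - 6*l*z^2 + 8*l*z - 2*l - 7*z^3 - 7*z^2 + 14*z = l^2*(z - 1) + l*(-6*z^2 + 6*z) - 7*z^3 + 23*z^2 - 20*z + 4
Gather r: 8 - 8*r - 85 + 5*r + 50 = -3*r - 27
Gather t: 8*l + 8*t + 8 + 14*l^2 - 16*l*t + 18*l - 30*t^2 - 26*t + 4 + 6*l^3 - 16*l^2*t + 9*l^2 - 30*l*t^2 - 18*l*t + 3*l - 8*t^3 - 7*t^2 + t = 6*l^3 + 23*l^2 + 29*l - 8*t^3 + t^2*(-30*l - 37) + t*(-16*l^2 - 34*l - 17) + 12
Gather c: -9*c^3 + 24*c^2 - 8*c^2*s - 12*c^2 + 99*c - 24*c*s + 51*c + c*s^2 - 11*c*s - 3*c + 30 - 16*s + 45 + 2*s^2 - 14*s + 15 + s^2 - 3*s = -9*c^3 + c^2*(12 - 8*s) + c*(s^2 - 35*s + 147) + 3*s^2 - 33*s + 90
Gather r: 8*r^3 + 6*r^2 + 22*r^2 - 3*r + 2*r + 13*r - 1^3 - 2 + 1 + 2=8*r^3 + 28*r^2 + 12*r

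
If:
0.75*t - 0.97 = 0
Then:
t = 1.29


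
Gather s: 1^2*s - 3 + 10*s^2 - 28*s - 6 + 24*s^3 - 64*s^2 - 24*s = 24*s^3 - 54*s^2 - 51*s - 9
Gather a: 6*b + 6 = 6*b + 6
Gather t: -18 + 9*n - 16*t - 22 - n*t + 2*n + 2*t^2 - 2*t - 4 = 11*n + 2*t^2 + t*(-n - 18) - 44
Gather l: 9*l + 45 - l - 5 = 8*l + 40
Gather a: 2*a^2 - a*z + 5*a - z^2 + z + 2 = 2*a^2 + a*(5 - z) - z^2 + z + 2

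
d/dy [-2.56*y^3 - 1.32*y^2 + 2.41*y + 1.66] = -7.68*y^2 - 2.64*y + 2.41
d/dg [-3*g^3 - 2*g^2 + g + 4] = -9*g^2 - 4*g + 1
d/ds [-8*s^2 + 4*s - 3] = 4 - 16*s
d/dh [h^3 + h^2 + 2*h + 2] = 3*h^2 + 2*h + 2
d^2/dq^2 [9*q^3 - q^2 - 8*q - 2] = 54*q - 2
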